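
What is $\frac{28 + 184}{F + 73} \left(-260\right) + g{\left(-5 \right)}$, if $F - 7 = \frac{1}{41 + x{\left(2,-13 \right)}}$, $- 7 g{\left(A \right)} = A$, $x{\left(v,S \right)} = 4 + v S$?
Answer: $- \frac{563335}{819} \approx -687.83$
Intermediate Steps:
$x{\left(v,S \right)} = 4 + S v$
$g{\left(A \right)} = - \frac{A}{7}$
$F = \frac{134}{19}$ ($F = 7 + \frac{1}{41 + \left(4 - 26\right)} = 7 + \frac{1}{41 - 22} = 7 + \frac{1}{19} = \frac{134}{19} \approx 7.0526$)
$\frac{28 + 184}{F + 73} \left(-260\right) + g{\left(-5 \right)} = \frac{28 + 184}{\frac{134}{19} + 73} \left(-260\right) - - \frac{5}{7} = \frac{212}{\frac{1521}{19}} \left(-260\right) + \frac{5}{7} = 212 \cdot \frac{19}{1521} \left(-260\right) + \frac{5}{7} = \frac{4028}{1521} \left(-260\right) + \frac{5}{7} = - \frac{80560}{117} + \frac{5}{7} = - \frac{563335}{819}$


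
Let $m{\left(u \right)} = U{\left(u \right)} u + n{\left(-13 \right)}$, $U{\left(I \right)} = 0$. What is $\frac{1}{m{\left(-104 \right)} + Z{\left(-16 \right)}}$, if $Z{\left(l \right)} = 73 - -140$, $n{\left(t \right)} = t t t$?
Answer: $- \frac{1}{1984} \approx -0.00050403$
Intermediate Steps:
$n{\left(t \right)} = t^{3}$ ($n{\left(t \right)} = t^{2} t = t^{3}$)
$Z{\left(l \right)} = 213$ ($Z{\left(l \right)} = 73 + 140 = 213$)
$m{\left(u \right)} = -2197$ ($m{\left(u \right)} = 0 u + \left(-13\right)^{3} = 0 - 2197 = -2197$)
$\frac{1}{m{\left(-104 \right)} + Z{\left(-16 \right)}} = \frac{1}{-2197 + 213} = \frac{1}{-1984} = - \frac{1}{1984}$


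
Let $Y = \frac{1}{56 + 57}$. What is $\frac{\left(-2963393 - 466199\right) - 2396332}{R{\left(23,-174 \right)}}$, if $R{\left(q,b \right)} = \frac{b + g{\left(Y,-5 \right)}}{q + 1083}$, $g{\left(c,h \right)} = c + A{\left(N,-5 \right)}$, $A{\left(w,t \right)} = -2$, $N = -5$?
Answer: $\frac{104016047096}{2841} \approx 3.6612 \cdot 10^{7}$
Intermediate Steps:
$Y = \frac{1}{113} \approx 0.0088496$
$g{\left(c,h \right)} = -2 + c$ ($g{\left(c,h \right)} = c - 2 = -2 + c$)
$R{\left(q,b \right)} = \frac{- \frac{225}{113} + b}{1083 + q}$ ($R{\left(q,b \right)} = \frac{b + \left(-2 + \frac{1}{113}\right)}{q + 1083} = \frac{b - \frac{225}{113}}{1083 + q} = \frac{- \frac{225}{113} + b}{1083 + q}$)
$\frac{\left(-2963393 - 466199\right) - 2396332}{R{\left(23,-174 \right)}} = \frac{\left(-2963393 - 466199\right) - 2396332}{\frac{1}{1083 + 23} \left(- \frac{225}{113} - 174\right)} = \frac{-3429592 - 2396332}{\frac{1}{1106} \left(- \frac{19887}{113}\right)} = - \frac{5825924}{\frac{1}{1106} \left(- \frac{19887}{113}\right)} = - \frac{5825924}{- \frac{2841}{17854}} = \left(-5825924\right) \left(- \frac{17854}{2841}\right) = \frac{104016047096}{2841}$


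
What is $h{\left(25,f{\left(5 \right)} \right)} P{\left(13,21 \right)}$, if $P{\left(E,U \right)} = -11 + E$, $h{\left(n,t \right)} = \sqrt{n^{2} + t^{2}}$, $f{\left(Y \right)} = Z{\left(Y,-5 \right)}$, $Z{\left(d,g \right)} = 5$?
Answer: $10 \sqrt{26} \approx 50.99$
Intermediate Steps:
$f{\left(Y \right)} = 5$
$h{\left(25,f{\left(5 \right)} \right)} P{\left(13,21 \right)} = \sqrt{25^{2} + 5^{2}} \left(-11 + 13\right) = \sqrt{625 + 25} \cdot 2 = \sqrt{650} \cdot 2 = 5 \sqrt{26} \cdot 2 = 10 \sqrt{26}$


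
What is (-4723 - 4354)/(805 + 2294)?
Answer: -9077/3099 ≈ -2.9290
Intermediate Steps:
(-4723 - 4354)/(805 + 2294) = -9077/3099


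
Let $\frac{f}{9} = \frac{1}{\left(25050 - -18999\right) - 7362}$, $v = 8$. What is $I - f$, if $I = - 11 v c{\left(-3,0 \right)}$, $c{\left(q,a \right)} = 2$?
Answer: $- \frac{2152307}{12229} \approx -176.0$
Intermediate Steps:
$f = \frac{3}{12229}$ ($f = \frac{9}{\left(25050 - -18999\right) - 7362} = \frac{9}{\left(25050 + 18999\right) - 7362} = \frac{9}{44049 - 7362} = \frac{9}{36687} = 9 \cdot \frac{1}{36687} = \frac{3}{12229} \approx 0.00024532$)
$I = -176$ ($I = \left(-11\right) 8 \cdot 2 = \left(-88\right) 2 = -176$)
$I - f = -176 - \frac{3}{12229} = - \frac{2152307}{12229}$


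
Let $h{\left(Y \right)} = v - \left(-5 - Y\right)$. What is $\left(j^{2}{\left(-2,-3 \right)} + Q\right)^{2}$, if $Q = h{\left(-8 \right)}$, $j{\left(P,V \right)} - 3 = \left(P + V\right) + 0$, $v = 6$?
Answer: $49$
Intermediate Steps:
$j{\left(P,V \right)} = 3 + P + V$ ($j{\left(P,V \right)} = 3 + \left(\left(P + V\right) + 0\right) = 3 + \left(P + V\right) = 3 + P + V$)
$h{\left(Y \right)} = 11 + Y$ ($h{\left(Y \right)} = 6 - \left(-5 - Y\right) = 6 + \left(5 + Y\right) = 11 + Y$)
$Q = 3$ ($Q = 11 - 8 = 3$)
$\left(j^{2}{\left(-2,-3 \right)} + Q\right)^{2} = \left(\left(3 - 2 - 3\right)^{2} + 3\right)^{2} = \left(\left(-2\right)^{2} + 3\right)^{2} = \left(4 + 3\right)^{2} = 7^{2} = 49$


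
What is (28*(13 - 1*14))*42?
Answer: -1176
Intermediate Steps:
(28*(13 - 1*14))*42 = (28*(13 - 14))*42 = (28*(-1))*42 = -28*42 = -1176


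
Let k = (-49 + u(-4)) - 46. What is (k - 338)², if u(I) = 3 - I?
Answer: 181476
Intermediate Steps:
k = -88 (k = (-49 + (3 - 1*(-4))) - 46 = (-49 + (3 + 4)) - 46 = (-49 + 7) - 46 = -42 - 46 = -88)
(k - 338)² = (-88 - 338)² = (-426)² = 181476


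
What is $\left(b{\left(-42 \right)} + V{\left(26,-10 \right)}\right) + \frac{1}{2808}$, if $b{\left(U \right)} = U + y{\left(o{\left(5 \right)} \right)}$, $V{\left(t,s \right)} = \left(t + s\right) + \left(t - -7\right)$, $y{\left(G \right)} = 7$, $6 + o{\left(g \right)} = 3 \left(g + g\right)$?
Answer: $\frac{39313}{2808} \approx 14.0$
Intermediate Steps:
$o{\left(g \right)} = -6 + 6 g$ ($o{\left(g \right)} = -6 + 3 \left(g + g\right) = -6 + 3 \cdot 2 g = -6 + 6 g$)
$V{\left(t,s \right)} = 7 + s + 2 t$ ($V{\left(t,s \right)} = \left(s + t\right) + \left(t + 7\right) = \left(s + t\right) + \left(7 + t\right) = 7 + s + 2 t$)
$b{\left(U \right)} = 7 + U$ ($b{\left(U \right)} = U + 7 = 7 + U$)
$\left(b{\left(-42 \right)} + V{\left(26,-10 \right)}\right) + \frac{1}{2808} = \left(\left(7 - 42\right) + \left(7 - 10 + 2 \cdot 26\right)\right) + \frac{1}{2808} = \left(-35 + \left(7 - 10 + 52\right)\right) + \frac{1}{2808} = \left(-35 + 49\right) + \frac{1}{2808} = 14 + \frac{1}{2808} = \frac{39313}{2808}$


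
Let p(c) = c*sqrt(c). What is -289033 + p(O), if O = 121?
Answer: -287702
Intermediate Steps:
p(c) = c**(3/2)
-289033 + p(O) = -289033 + 121**(3/2) = -289033 + 1331 = -287702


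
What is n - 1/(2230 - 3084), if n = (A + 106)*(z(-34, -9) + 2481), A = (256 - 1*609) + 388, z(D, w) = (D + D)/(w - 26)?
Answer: 1494905411/4270 ≈ 3.5010e+5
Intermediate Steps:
z(D, w) = 2*D/(-26 + w) (z(D, w) = (2*D)/(-26 + w) = 2*D/(-26 + w))
A = 35 (A = (256 - 609) + 388 = -353 + 388 = 35)
n = 12253323/35 (n = (35 + 106)*(2*(-34)/(-26 - 9) + 2481) = 141*(2*(-34)/(-35) + 2481) = 141*(2*(-34)*(-1/35) + 2481) = 141*(68/35 + 2481) = 141*(86903/35) = 12253323/35 ≈ 3.5010e+5)
n - 1/(2230 - 3084) = 12253323/35 - 1/(2230 - 3084) = 12253323/35 - 1/(-854) = 12253323/35 - 1*(-1/854) = 12253323/35 + 1/854 = 1494905411/4270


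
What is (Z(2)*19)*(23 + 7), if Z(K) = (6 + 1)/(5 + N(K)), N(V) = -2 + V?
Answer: 798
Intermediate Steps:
Z(K) = 7/(3 + K) (Z(K) = (6 + 1)/(5 + (-2 + K)) = 7/(3 + K))
(Z(2)*19)*(23 + 7) = ((7/(3 + 2))*19)*(23 + 7) = ((7/5)*19)*30 = (133/5)*30 = 798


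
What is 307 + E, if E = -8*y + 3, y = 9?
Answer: 238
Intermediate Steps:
E = -69 (E = -8*9 + 3 = -72 + 3 = -69)
307 + E = 307 - 69 = 238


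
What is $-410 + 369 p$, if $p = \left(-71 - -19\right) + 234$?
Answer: $66748$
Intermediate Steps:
$p = 182$ ($p = \left(-71 + 19\right) + 234 = -52 + 234 = 182$)
$-410 + 369 p = -410 + 369 \cdot 182 = -410 + 67158 = 66748$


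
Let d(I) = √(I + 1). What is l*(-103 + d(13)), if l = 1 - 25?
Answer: 2472 - 24*√14 ≈ 2382.2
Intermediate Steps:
d(I) = √(1 + I)
l = -24
l*(-103 + d(13)) = -24*(-103 + √(1 + 13)) = -24*(-103 + √14) = 2472 - 24*√14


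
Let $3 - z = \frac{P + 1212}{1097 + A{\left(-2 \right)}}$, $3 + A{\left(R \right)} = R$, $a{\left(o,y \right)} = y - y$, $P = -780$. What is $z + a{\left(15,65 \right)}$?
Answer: $\frac{237}{91} \approx 2.6044$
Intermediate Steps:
$a{\left(o,y \right)} = 0$
$A{\left(R \right)} = -3 + R$
$z = \frac{237}{91}$ ($z = 3 - \frac{-780 + 1212}{1097 - 5} = 3 - \frac{432}{1097 - 5} = 3 - \frac{432}{1092} = 3 - 432 \cdot \frac{1}{1092} = 3 - \frac{36}{91} = \frac{237}{91} \approx 2.6044$)
$z + a{\left(15,65 \right)} = \frac{237}{91} + 0 = \frac{237}{91}$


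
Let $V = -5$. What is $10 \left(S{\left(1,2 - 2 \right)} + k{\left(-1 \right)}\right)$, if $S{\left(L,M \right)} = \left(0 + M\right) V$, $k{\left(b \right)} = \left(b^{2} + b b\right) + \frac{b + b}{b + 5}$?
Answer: $15$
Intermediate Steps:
$k{\left(b \right)} = 2 b^{2} + \frac{2 b}{5 + b}$ ($k{\left(b \right)} = \left(b^{2} + b^{2}\right) + \frac{2 b}{5 + b} = 2 b^{2} + \frac{2 b}{5 + b}$)
$S{\left(L,M \right)} = - 5 M$ ($S{\left(L,M \right)} = \left(0 + M\right) \left(-5\right) = M \left(-5\right) = - 5 M$)
$10 \left(S{\left(1,2 - 2 \right)} + k{\left(-1 \right)}\right) = 10 \left(- 5 \left(2 - 2\right) + 2 \left(-1\right) \frac{1}{5 - 1} \left(1 + \left(-1\right)^{2} + 5 \left(-1\right)\right)\right) = 10 \left(\left(-5\right) 0 + 2 \left(-1\right) \frac{1}{4} \left(1 + 1 - 5\right)\right) = 10 \left(0 + 2 \left(-1\right) \frac{1}{4} \left(-3\right)\right) = 10 \left(0 + \frac{3}{2}\right) = 10 \cdot \frac{3}{2} = 15$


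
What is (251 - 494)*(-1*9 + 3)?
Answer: 1458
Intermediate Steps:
(251 - 494)*(-1*9 + 3) = -243*(-9 + 3) = -243*(-6) = 1458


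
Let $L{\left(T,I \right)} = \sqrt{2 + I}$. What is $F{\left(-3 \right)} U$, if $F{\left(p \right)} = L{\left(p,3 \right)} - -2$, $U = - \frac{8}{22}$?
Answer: $- \frac{8}{11} - \frac{4 \sqrt{5}}{11} \approx -1.5404$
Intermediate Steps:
$U = - \frac{4}{11}$ ($U = \left(-8\right) \frac{1}{22} = - \frac{4}{11} \approx -0.36364$)
$F{\left(p \right)} = 2 + \sqrt{5}$ ($F{\left(p \right)} = \sqrt{2 + 3} - -2 = \sqrt{5} + 2 = 2 + \sqrt{5}$)
$F{\left(-3 \right)} U = \left(2 + \sqrt{5}\right) \left(- \frac{4}{11}\right) = - \frac{8}{11} - \frac{4 \sqrt{5}}{11}$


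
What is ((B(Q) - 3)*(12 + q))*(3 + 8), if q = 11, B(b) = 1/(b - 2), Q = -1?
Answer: -2530/3 ≈ -843.33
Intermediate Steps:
B(b) = 1/(-2 + b)
((B(Q) - 3)*(12 + q))*(3 + 8) = ((1/(-2 - 1) - 3)*(12 + 11))*(3 + 8) = ((1/(-3) - 3)*23)*11 = ((-⅓ - 3)*23)*11 = -10/3*23*11 = -230/3*11 = -2530/3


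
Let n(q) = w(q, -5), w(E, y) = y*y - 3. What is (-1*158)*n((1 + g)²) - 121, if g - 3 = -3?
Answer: -3597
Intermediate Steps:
g = 0 (g = 3 - 3 = 0)
w(E, y) = -3 + y² (w(E, y) = y² - 3 = -3 + y²)
n(q) = 22 (n(q) = -3 + (-5)² = -3 + 25 = 22)
(-1*158)*n((1 + g)²) - 121 = -1*158*22 - 121 = -158*22 - 121 = -3476 - 121 = -3597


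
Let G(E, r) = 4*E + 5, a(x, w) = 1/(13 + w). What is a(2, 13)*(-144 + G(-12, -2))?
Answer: -187/26 ≈ -7.1923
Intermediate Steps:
G(E, r) = 5 + 4*E
a(2, 13)*(-144 + G(-12, -2)) = (-144 + (5 + 4*(-12)))/(13 + 13) = (-144 + (5 - 48))/26 = (-144 - 43)/26 = (1/26)*(-187) = -187/26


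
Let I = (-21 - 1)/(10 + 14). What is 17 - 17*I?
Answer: 391/12 ≈ 32.583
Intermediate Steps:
I = -11/12 (I = -22/24 = -22*1/24 = -11/12 ≈ -0.91667)
17 - 17*I = 17 - 17*(-11/12) = 17 + 187/12 = 391/12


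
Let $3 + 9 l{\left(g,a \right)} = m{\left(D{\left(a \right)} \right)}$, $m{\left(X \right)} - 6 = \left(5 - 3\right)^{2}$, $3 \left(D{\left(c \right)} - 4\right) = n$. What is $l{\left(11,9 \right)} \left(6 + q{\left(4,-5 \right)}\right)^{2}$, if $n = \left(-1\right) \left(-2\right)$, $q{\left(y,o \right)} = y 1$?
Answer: $\frac{700}{9} \approx 77.778$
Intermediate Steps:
$q{\left(y,o \right)} = y$
$n = 2$
$D{\left(c \right)} = \frac{14}{3}$ ($D{\left(c \right)} = 4 + \frac{1}{3} \cdot 2 = 4 + \frac{2}{3} = \frac{14}{3}$)
$m{\left(X \right)} = 10$ ($m{\left(X \right)} = 6 + \left(5 - 3\right)^{2} = 6 + 2^{2} = 6 + 4 = 10$)
$l{\left(g,a \right)} = \frac{7}{9}$ ($l{\left(g,a \right)} = - \frac{1}{3} + \frac{1}{9} \cdot 10 = - \frac{1}{3} + \frac{10}{9} = \frac{7}{9}$)
$l{\left(11,9 \right)} \left(6 + q{\left(4,-5 \right)}\right)^{2} = \frac{7 \left(6 + 4\right)^{2}}{9} = \frac{7 \cdot 10^{2}}{9} = \frac{7}{9} \cdot 100 = \frac{700}{9}$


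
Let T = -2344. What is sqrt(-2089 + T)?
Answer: I*sqrt(4433) ≈ 66.581*I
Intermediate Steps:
sqrt(-2089 + T) = sqrt(-2089 - 2344) = sqrt(-4433) = I*sqrt(4433)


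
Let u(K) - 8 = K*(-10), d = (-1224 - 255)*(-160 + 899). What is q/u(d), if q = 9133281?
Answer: 9133281/10929818 ≈ 0.83563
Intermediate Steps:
d = -1092981 (d = -1479*739 = -1092981)
u(K) = 8 - 10*K (u(K) = 8 + K*(-10) = 8 - 10*K)
q/u(d) = 9133281/(8 - 10*(-1092981)) = 9133281/(8 + 10929810) = 9133281/10929818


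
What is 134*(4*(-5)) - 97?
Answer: -2777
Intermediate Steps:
134*(4*(-5)) - 97 = 134*(-20) - 97 = -2680 - 97 = -2777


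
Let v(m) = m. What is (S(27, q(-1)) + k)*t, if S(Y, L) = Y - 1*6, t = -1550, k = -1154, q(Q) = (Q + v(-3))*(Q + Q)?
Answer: 1756150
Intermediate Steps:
q(Q) = 2*Q*(-3 + Q) (q(Q) = (Q - 3)*(Q + Q) = (-3 + Q)*(2*Q) = 2*Q*(-3 + Q))
S(Y, L) = -6 + Y (S(Y, L) = Y - 6 = -6 + Y)
(S(27, q(-1)) + k)*t = ((-6 + 27) - 1154)*(-1550) = (21 - 1154)*(-1550) = -1133*(-1550) = 1756150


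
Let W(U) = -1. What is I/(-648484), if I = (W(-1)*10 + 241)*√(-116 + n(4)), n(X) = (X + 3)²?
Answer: -231*I*√67/648484 ≈ -0.0029157*I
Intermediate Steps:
n(X) = (3 + X)²
I = 231*I*√67 (I = (-1*10 + 241)*√(-116 + (3 + 4)²) = (-10 + 241)*√(-116 + 7²) = 231*√(-116 + 49) = 231*√(-67) = 231*(I*√67) = 231*I*√67 ≈ 1890.8*I)
I/(-648484) = (231*I*√67)/(-648484) = (231*I*√67)*(-1/648484) = -231*I*√67/648484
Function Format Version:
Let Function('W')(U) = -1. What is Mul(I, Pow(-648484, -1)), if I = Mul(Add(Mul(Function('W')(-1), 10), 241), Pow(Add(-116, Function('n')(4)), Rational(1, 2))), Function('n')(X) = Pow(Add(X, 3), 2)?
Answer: Mul(Rational(-231, 648484), I, Pow(67, Rational(1, 2))) ≈ Mul(-0.0029157, I)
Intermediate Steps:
Function('n')(X) = Pow(Add(3, X), 2)
I = Mul(231, I, Pow(67, Rational(1, 2))) (I = Mul(Add(Mul(-1, 10), 241), Pow(Add(-116, Pow(Add(3, 4), 2)), Rational(1, 2))) = Mul(Add(-10, 241), Pow(Add(-116, Pow(7, 2)), Rational(1, 2))) = Mul(231, Pow(Add(-116, 49), Rational(1, 2))) = Mul(231, Pow(-67, Rational(1, 2))) = Mul(231, Mul(I, Pow(67, Rational(1, 2)))) = Mul(231, I, Pow(67, Rational(1, 2))) ≈ Mul(1890.8, I))
Mul(I, Pow(-648484, -1)) = Mul(Mul(231, I, Pow(67, Rational(1, 2))), Pow(-648484, -1)) = Mul(Mul(231, I, Pow(67, Rational(1, 2))), Rational(-1, 648484)) = Mul(Rational(-231, 648484), I, Pow(67, Rational(1, 2)))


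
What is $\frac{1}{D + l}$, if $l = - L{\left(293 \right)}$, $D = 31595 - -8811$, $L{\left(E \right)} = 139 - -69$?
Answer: $\frac{1}{40198} \approx 2.4877 \cdot 10^{-5}$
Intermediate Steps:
$L{\left(E \right)} = 208$ ($L{\left(E \right)} = 139 + 69 = 208$)
$D = 40406$ ($D = 31595 + 8811 = 40406$)
$l = -208$ ($l = \left(-1\right) 208 = -208$)
$\frac{1}{D + l} = \frac{1}{40406 - 208} = \frac{1}{40198}$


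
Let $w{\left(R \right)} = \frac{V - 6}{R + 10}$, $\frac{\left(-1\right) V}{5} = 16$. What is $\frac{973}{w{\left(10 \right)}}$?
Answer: $- \frac{9730}{43} \approx -226.28$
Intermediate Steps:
$V = -80$ ($V = \left(-5\right) 16 = -80$)
$w{\left(R \right)} = - \frac{86}{10 + R}$ ($w{\left(R \right)} = \frac{-80 - 6}{R + 10} = - \frac{86}{10 + R}$)
$\frac{973}{w{\left(10 \right)}} = \frac{973}{\left(-86\right) \frac{1}{10 + 10}} = \frac{973}{\left(-86\right) \frac{1}{20}} = \frac{973}{- \frac{43}{10}} = 973 \left(- \frac{10}{43}\right) = - \frac{9730}{43}$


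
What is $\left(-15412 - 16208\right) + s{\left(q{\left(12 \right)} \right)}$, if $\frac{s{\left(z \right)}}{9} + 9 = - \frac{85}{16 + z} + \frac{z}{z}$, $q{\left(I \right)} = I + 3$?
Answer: $- \frac{983217}{31} \approx -31717.0$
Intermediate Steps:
$q{\left(I \right)} = 3 + I$
$s{\left(z \right)} = -72 - \frac{765}{16 + z}$ ($s{\left(z \right)} = -81 + 9 \left(- \frac{85}{16 + z} + \frac{z}{z}\right) = -81 + 9 \left(- \frac{85}{16 + z} + 1\right) = -81 + 9 \left(1 - \frac{85}{16 + z}\right) = -81 + \left(9 - \frac{765}{16 + z}\right) = -72 - \frac{765}{16 + z}$)
$\left(-15412 - 16208\right) + s{\left(q{\left(12 \right)} \right)} = \left(-15412 - 16208\right) + \frac{9 \left(-213 - 8 \left(3 + 12\right)\right)}{16 + \left(3 + 12\right)} = -31620 + \frac{9 \left(-213 - 120\right)}{16 + 15} = -31620 + \frac{9 \left(-213 - 120\right)}{31} = -31620 + 9 \cdot \frac{1}{31} \left(-333\right) = -31620 - \frac{2997}{31} = - \frac{983217}{31}$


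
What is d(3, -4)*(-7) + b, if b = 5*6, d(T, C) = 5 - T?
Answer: 16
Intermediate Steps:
b = 30
d(3, -4)*(-7) + b = (5 - 1*3)*(-7) + 30 = (5 - 3)*(-7) + 30 = 2*(-7) + 30 = -14 + 30 = 16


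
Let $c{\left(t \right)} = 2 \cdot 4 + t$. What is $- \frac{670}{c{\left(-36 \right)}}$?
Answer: $\frac{335}{14} \approx 23.929$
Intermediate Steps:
$c{\left(t \right)} = 8 + t$
$- \frac{670}{c{\left(-36 \right)}} = - \frac{670}{8 - 36} = - \frac{670}{-28} = \left(-670\right) \left(- \frac{1}{28}\right) = \frac{335}{14}$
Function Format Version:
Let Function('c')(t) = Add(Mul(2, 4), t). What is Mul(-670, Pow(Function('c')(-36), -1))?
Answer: Rational(335, 14) ≈ 23.929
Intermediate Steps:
Function('c')(t) = Add(8, t)
Mul(-670, Pow(Function('c')(-36), -1)) = Mul(-670, Pow(Add(8, -36), -1)) = Mul(-670, Pow(-28, -1)) = Mul(-670, Rational(-1, 28)) = Rational(335, 14)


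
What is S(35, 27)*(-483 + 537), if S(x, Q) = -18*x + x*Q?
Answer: 17010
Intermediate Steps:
S(x, Q) = -18*x + Q*x
S(35, 27)*(-483 + 537) = (35*(-18 + 27))*(-483 + 537) = (35*9)*54 = 315*54 = 17010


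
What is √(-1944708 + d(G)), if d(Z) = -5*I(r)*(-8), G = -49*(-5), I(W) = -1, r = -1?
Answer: 2*I*√486187 ≈ 1394.5*I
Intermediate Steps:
G = 245
d(Z) = -40 (d(Z) = -5*(-1)*(-8) = 5*(-8) = -40)
√(-1944708 + d(G)) = √(-1944708 - 40) = √(-1944748) = 2*I*√486187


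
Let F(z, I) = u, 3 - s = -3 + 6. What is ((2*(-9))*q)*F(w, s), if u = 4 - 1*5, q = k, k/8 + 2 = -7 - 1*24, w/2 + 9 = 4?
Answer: -4752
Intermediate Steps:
w = -10 (w = -18 + 2*4 = -18 + 8 = -10)
k = -264 (k = -16 + 8*(-7 - 1*24) = -16 + 8*(-7 - 24) = -16 + 8*(-31) = -16 - 248 = -264)
q = -264
s = 0 (s = 3 - (-3 + 6) = 3 - 1*3 = 3 - 3 = 0)
u = -1 (u = 4 - 5 = -1)
F(z, I) = -1
((2*(-9))*q)*F(w, s) = ((2*(-9))*(-264))*(-1) = -18*(-264)*(-1) = 4752*(-1) = -4752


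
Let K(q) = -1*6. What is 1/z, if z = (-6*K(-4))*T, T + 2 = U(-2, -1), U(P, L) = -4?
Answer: -1/216 ≈ -0.0046296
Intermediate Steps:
K(q) = -6
T = -6 (T = -2 - 4 = -6)
z = -216 (z = -6*(-6)*(-6) = 36*(-6) = -216)
1/z = 1/(-216) = -1/216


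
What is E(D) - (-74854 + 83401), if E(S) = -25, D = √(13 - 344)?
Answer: -8572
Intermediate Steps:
D = I*√331 (D = √(-331) = I*√331 ≈ 18.193*I)
E(D) - (-74854 + 83401) = -25 - (-74854 + 83401) = -25 - 1*8547 = -25 - 8547 = -8572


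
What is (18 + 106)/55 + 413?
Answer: 22839/55 ≈ 415.25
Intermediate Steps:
(18 + 106)/55 + 413 = (1/55)*124 + 413 = 124/55 + 413 = 22839/55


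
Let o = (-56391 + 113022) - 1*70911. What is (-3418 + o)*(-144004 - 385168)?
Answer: 9365286056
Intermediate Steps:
o = -14280 (o = 56631 - 70911 = -14280)
(-3418 + o)*(-144004 - 385168) = (-3418 - 14280)*(-144004 - 385168) = -17698*(-529172) = 9365286056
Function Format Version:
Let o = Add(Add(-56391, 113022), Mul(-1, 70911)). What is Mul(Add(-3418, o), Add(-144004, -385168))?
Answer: 9365286056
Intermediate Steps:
o = -14280 (o = Add(56631, -70911) = -14280)
Mul(Add(-3418, o), Add(-144004, -385168)) = Mul(Add(-3418, -14280), Add(-144004, -385168)) = Mul(-17698, -529172) = 9365286056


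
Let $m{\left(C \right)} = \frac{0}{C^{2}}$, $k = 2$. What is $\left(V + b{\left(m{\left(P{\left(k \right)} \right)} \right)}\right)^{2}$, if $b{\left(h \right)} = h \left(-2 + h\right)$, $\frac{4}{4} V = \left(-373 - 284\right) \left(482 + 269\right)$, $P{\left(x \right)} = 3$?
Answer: $243450467649$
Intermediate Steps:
$m{\left(C \right)} = 0$ ($m{\left(C \right)} = \frac{0}{C^{2}} = 0$)
$V = -493407$ ($V = \left(-373 - 284\right) \left(482 + 269\right) = \left(-657\right) 751 = -493407$)
$\left(V + b{\left(m{\left(P{\left(k \right)} \right)} \right)}\right)^{2} = \left(-493407 + 0 \left(-2 + 0\right)\right)^{2} = \left(-493407 + 0 \left(-2\right)\right)^{2} = \left(-493407 + 0\right)^{2} = \left(-493407\right)^{2} = 243450467649$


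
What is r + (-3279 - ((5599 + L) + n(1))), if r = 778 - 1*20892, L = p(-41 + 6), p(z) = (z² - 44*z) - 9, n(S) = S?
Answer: -31749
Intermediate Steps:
p(z) = -9 + z² - 44*z
L = 2756 (L = -9 + (-41 + 6)² - 44*(-41 + 6) = -9 + (-35)² - 44*(-35) = -9 + 1225 + 1540 = 2756)
r = -20114 (r = 778 - 20892 = -20114)
r + (-3279 - ((5599 + L) + n(1))) = -20114 + (-3279 - ((5599 + 2756) + 1)) = -20114 + (-3279 - (8355 + 1)) = -20114 + (-3279 - 1*8356) = -20114 + (-3279 - 8356) = -20114 - 11635 = -31749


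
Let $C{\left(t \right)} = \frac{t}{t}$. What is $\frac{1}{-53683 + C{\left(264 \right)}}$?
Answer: $- \frac{1}{53682} \approx -1.8628 \cdot 10^{-5}$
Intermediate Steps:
$C{\left(t \right)} = 1$
$\frac{1}{-53683 + C{\left(264 \right)}} = \frac{1}{-53683 + 1} = \frac{1}{-53682} = - \frac{1}{53682}$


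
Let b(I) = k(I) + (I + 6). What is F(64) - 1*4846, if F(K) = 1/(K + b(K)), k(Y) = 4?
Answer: -668747/138 ≈ -4846.0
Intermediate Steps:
b(I) = 10 + I (b(I) = 4 + (I + 6) = 4 + (6 + I) = 10 + I)
F(K) = 1/(10 + 2*K) (F(K) = 1/(K + (10 + K)) = 1/(10 + 2*K))
F(64) - 1*4846 = 1/(2*(5 + 64)) - 1*4846 = (½)/69 - 4846 = (½)*(1/69) - 4846 = 1/138 - 4846 = -668747/138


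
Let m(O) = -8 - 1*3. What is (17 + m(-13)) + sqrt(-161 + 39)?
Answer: 6 + I*sqrt(122) ≈ 6.0 + 11.045*I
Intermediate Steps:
m(O) = -11 (m(O) = -8 - 3 = -11)
(17 + m(-13)) + sqrt(-161 + 39) = (17 - 11) + sqrt(-161 + 39) = 6 + sqrt(-122) = 6 + I*sqrt(122)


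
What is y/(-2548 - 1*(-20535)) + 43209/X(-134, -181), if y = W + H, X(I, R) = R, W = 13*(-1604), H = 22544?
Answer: -776894031/3255647 ≈ -238.63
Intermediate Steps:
W = -20852
y = 1692 (y = -20852 + 22544 = 1692)
y/(-2548 - 1*(-20535)) + 43209/X(-134, -181) = 1692/(-2548 - 1*(-20535)) + 43209/(-181) = 1692/(-2548 + 20535) + 43209*(-1/181) = 1692/17987 - 43209/181 = -776894031/3255647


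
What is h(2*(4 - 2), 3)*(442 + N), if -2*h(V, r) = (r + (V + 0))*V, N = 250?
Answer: -9688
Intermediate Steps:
h(V, r) = -V*(V + r)/2 (h(V, r) = -(r + (V + 0))*V/2 = -(r + V)*V/2 = -(V + r)*V/2 = -V*(V + r)/2)
h(2*(4 - 2), 3)*(442 + N) = (-2*(4 - 2)*(2*(4 - 2) + 3)/2)*(442 + 250) = -2*2*(2*2 + 3)/2*692 = -½*4*(4 + 3)*692 = -½*4*7*692 = -14*692 = -9688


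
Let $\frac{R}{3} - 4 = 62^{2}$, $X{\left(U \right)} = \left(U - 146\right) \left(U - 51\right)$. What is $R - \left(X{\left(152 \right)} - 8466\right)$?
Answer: $19404$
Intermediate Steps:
$X{\left(U \right)} = \left(-146 + U\right) \left(-51 + U\right)$
$R = 11544$ ($R = 12 + 3 \cdot 62^{2} = 12 + 3 \cdot 3844 = 12 + 11532 = 11544$)
$R - \left(X{\left(152 \right)} - 8466\right) = 11544 - \left(\left(7446 + 152^{2} - 29944\right) - 8466\right) = 11544 - \left(\left(7446 + 23104 - 29944\right) - 8466\right) = 11544 - \left(606 - 8466\right) = 11544 - -7860 = 11544 + 7860 = 19404$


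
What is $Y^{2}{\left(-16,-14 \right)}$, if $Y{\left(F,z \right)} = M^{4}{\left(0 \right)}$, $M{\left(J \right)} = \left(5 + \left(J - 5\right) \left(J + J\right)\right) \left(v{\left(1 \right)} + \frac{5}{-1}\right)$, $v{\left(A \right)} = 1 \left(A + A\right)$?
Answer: $2562890625$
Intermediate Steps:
$v{\left(A \right)} = 2 A$ ($v{\left(A \right)} = 1 \cdot 2 A = 2 A$)
$M{\left(J \right)} = -15 - 6 J \left(-5 + J\right)$ ($M{\left(J \right)} = \left(5 + \left(J - 5\right) \left(J + J\right)\right) \left(2 \cdot 1 + \frac{5}{-1}\right) = \left(5 + \left(-5 + J\right) 2 J\right) \left(2 + 5 \left(-1\right)\right) = \left(5 + 2 J \left(-5 + J\right)\right) \left(2 - 5\right) = \left(5 + 2 J \left(-5 + J\right)\right) \left(-3\right) = -15 - 6 J \left(-5 + J\right)$)
$Y{\left(F,z \right)} = 50625$ ($Y{\left(F,z \right)} = \left(-15 - 6 \cdot 0^{2} + 30 \cdot 0\right)^{4} = \left(-15 - 0 + 0\right)^{4} = \left(-15 + 0 + 0\right)^{4} = \left(-15\right)^{4} = 50625$)
$Y^{2}{\left(-16,-14 \right)} = 50625^{2} = 2562890625$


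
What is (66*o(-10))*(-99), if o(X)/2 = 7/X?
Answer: 45738/5 ≈ 9147.6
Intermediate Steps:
o(X) = 14/X (o(X) = 2*(7/X) = 14/X)
(66*o(-10))*(-99) = (66*(14/(-10)))*(-99) = (66*(14*(-⅒)))*(-99) = (66*(-7/5))*(-99) = -462/5*(-99) = 45738/5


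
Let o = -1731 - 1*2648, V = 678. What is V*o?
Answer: -2968962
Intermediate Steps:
o = -4379 (o = -1731 - 2648 = -4379)
V*o = 678*(-4379) = -2968962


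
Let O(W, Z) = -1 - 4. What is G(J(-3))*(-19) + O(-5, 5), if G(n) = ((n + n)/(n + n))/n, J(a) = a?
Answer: 4/3 ≈ 1.3333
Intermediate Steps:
O(W, Z) = -5
G(n) = 1/n (G(n) = ((2*n)/((2*n)))/n = ((2*n)*(1/(2*n)))/n = 1/n)
G(J(-3))*(-19) + O(-5, 5) = -19/(-3) - 5 = -⅓*(-19) - 5 = 19/3 - 5 = 4/3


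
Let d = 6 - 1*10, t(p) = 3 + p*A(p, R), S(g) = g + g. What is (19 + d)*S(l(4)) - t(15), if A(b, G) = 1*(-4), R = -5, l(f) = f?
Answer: 177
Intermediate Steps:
S(g) = 2*g
A(b, G) = -4
t(p) = 3 - 4*p (t(p) = 3 + p*(-4) = 3 - 4*p)
d = -4 (d = 6 - 10 = -4)
(19 + d)*S(l(4)) - t(15) = (19 - 4)*(2*4) - (3 - 4*15) = 15*8 - (3 - 60) = 120 - 1*(-57) = 120 + 57 = 177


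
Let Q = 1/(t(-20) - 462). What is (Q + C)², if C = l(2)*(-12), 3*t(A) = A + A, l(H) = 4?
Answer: 4685539401/2033476 ≈ 2304.2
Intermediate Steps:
t(A) = 2*A/3 (t(A) = (A + A)/3 = (2*A)/3 = 2*A/3)
Q = -3/1426 (Q = 1/((⅔)*(-20) - 462) = 1/(-40/3 - 462) = 1/(-1426/3) = -3/1426 ≈ -0.0021038)
C = -48 (C = 4*(-12) = -48)
(Q + C)² = (-3/1426 - 48)² = (-68451/1426)² = 4685539401/2033476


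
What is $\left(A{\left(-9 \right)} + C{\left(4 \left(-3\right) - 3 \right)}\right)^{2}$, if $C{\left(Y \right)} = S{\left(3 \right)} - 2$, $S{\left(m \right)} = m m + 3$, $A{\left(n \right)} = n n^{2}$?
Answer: $516961$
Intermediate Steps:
$A{\left(n \right)} = n^{3}$
$S{\left(m \right)} = 3 + m^{2}$ ($S{\left(m \right)} = m^{2} + 3 = 3 + m^{2}$)
$C{\left(Y \right)} = 10$ ($C{\left(Y \right)} = \left(3 + 3^{2}\right) - 2 = \left(3 + 9\right) - 2 = 12 - 2 = 10$)
$\left(A{\left(-9 \right)} + C{\left(4 \left(-3\right) - 3 \right)}\right)^{2} = \left(\left(-9\right)^{3} + 10\right)^{2} = \left(-729 + 10\right)^{2} = \left(-719\right)^{2} = 516961$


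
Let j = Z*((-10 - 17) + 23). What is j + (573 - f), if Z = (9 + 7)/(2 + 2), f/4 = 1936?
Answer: -7187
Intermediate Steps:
f = 7744 (f = 4*1936 = 7744)
Z = 4 (Z = 16/4 = 16*(1/4) = 4)
j = -16 (j = 4*((-10 - 17) + 23) = 4*(-27 + 23) = 4*(-4) = -16)
j + (573 - f) = -16 + (573 - 1*7744) = -16 + (573 - 7744) = -16 - 7171 = -7187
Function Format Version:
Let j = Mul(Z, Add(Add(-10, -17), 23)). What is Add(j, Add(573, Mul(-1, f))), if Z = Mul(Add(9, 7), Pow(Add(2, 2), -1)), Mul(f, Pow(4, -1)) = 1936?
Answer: -7187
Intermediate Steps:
f = 7744 (f = Mul(4, 1936) = 7744)
Z = 4 (Z = Mul(16, Pow(4, -1)) = Mul(16, Rational(1, 4)) = 4)
j = -16 (j = Mul(4, Add(Add(-10, -17), 23)) = Mul(4, Add(-27, 23)) = Mul(4, -4) = -16)
Add(j, Add(573, Mul(-1, f))) = Add(-16, Add(573, Mul(-1, 7744))) = Add(-16, Add(573, -7744)) = Add(-16, -7171) = -7187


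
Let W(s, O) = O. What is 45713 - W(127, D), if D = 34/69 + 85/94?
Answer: 296485457/6486 ≈ 45712.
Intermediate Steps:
D = 9061/6486 (D = 34*(1/69) + 85*(1/94) = 34/69 + 85/94 = 9061/6486 ≈ 1.3970)
45713 - W(127, D) = 45713 - 1*9061/6486 = 45713 - 9061/6486 = 296485457/6486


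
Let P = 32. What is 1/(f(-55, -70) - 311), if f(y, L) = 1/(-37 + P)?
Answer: -5/1556 ≈ -0.0032134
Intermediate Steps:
f(y, L) = -⅕ (f(y, L) = 1/(-37 + 32) = 1/(-5) = -⅕)
1/(f(-55, -70) - 311) = 1/(-⅕ - 311) = 1/(-1556/5) = -5/1556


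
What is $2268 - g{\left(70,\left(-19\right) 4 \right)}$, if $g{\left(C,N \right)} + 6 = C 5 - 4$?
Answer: $1928$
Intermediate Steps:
$g{\left(C,N \right)} = -10 + 5 C$ ($g{\left(C,N \right)} = -6 + \left(C 5 - 4\right) = -6 + \left(5 C - 4\right) = -6 + \left(-4 + 5 C\right) = -10 + 5 C$)
$2268 - g{\left(70,\left(-19\right) 4 \right)} = 2268 - \left(-10 + 5 \cdot 70\right) = 2268 - \left(-10 + 350\right) = 2268 - 340 = 1928$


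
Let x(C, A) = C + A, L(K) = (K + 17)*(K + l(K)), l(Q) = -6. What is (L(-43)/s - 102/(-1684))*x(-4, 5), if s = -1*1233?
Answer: -1009825/1038186 ≈ -0.97268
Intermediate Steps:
s = -1233
L(K) = (-6 + K)*(17 + K) (L(K) = (K + 17)*(K - 6) = (17 + K)*(-6 + K) = (-6 + K)*(17 + K))
x(C, A) = A + C
(L(-43)/s - 102/(-1684))*x(-4, 5) = ((-102 + (-43)² + 11*(-43))/(-1233) - 102/(-1684))*(5 - 4) = ((-102 + 1849 - 473)*(-1/1233) - 102*(-1/1684))*1 = (1274*(-1/1233) + 51/842)*1 = (-1274/1233 + 51/842)*1 = -1009825/1038186*1 = -1009825/1038186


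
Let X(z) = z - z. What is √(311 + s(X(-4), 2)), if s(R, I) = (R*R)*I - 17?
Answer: 7*√6 ≈ 17.146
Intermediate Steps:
X(z) = 0
s(R, I) = -17 + I*R² (s(R, I) = R²*I - 17 = I*R² - 17 = -17 + I*R²)
√(311 + s(X(-4), 2)) = √(311 + (-17 + 2*0²)) = √(311 + (-17 + 2*0)) = √(311 + (-17 + 0)) = √(311 - 17) = √294 = 7*√6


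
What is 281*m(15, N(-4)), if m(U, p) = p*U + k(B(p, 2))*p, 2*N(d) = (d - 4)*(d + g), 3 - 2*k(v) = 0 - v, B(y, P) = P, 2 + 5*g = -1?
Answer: 90482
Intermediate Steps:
g = -3/5 (g = -2/5 + (1/5)*(-1) = -2/5 - 1/5 = -3/5 ≈ -0.60000)
k(v) = 3/2 + v/2 (k(v) = 3/2 - (0 - v)/2 = 3/2 - (-1)*v/2 = 3/2 + v/2)
N(d) = (-4 + d)*(-3/5 + d)/2 (N(d) = ((d - 4)*(d - 3/5))/2 = ((-4 + d)*(-3/5 + d))/2 = (-4 + d)*(-3/5 + d)/2)
m(U, p) = 5*p/2 + U*p (m(U, p) = p*U + (3/2 + (1/2)*2)*p = U*p + (3/2 + 1)*p = U*p + 5*p/2 = 5*p/2 + U*p)
281*m(15, N(-4)) = 281*((6/5 + (1/2)*(-4)**2 - 23/10*(-4))*(5 + 2*15)/2) = 281*((6/5 + (1/2)*16 + 46/5)*(5 + 30)/2) = 281*((1/2)*(6/5 + 8 + 46/5)*35) = 281*((1/2)*(92/5)*35) = 281*322 = 90482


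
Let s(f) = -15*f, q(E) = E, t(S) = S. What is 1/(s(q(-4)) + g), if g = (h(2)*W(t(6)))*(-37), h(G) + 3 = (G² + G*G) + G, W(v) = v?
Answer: -1/1494 ≈ -0.00066934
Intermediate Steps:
h(G) = -3 + G + 2*G² (h(G) = -3 + ((G² + G*G) + G) = -3 + ((G² + G²) + G) = -3 + (2*G² + G) = -3 + (G + 2*G²) = -3 + G + 2*G²)
g = -1554 (g = ((-3 + 2 + 2*2²)*6)*(-37) = ((-3 + 2 + 2*4)*6)*(-37) = ((-3 + 2 + 8)*6)*(-37) = (7*6)*(-37) = 42*(-37) = -1554)
1/(s(q(-4)) + g) = 1/(-15*(-4) - 1554) = 1/(60 - 1554) = 1/(-1494) = -1/1494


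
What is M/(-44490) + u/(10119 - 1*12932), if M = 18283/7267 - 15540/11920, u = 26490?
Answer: -5104427509231117/542042772318840 ≈ -9.4170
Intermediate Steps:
M = 5250209/4331132 (M = 18283*(1/7267) - 15540*1/11920 = 18283/7267 - 777/596 = 5250209/4331132 ≈ 1.2122)
M/(-44490) + u/(10119 - 1*12932) = (5250209/4331132)/(-44490) + 26490/(10119 - 1*12932) = (5250209/4331132)*(-1/44490) + 26490/(10119 - 12932) = -5250209/192692062680 + 26490/(-2813) = -5250209/192692062680 + 26490*(-1/2813) = -5250209/192692062680 - 26490/2813 = -5104427509231117/542042772318840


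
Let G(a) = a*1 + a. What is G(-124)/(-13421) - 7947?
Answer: -106656439/13421 ≈ -7947.0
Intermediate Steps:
G(a) = 2*a (G(a) = a + a = 2*a)
G(-124)/(-13421) - 7947 = (2*(-124))/(-13421) - 7947 = -248*(-1/13421) - 7947 = 248/13421 - 7947 = -106656439/13421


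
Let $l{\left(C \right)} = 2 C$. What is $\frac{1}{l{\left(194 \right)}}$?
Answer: $\frac{1}{388} \approx 0.0025773$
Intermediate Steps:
$\frac{1}{l{\left(194 \right)}} = \frac{1}{2 \cdot 194} = \frac{1}{388}$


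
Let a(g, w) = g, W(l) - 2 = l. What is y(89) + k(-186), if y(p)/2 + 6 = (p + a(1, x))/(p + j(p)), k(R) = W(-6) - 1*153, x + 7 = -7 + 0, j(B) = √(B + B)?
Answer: -4841/29 - 60*√178/2581 ≈ -167.24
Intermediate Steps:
W(l) = 2 + l
j(B) = √2*√B (j(B) = √(2*B) = √2*√B)
x = -14 (x = -7 + (-7 + 0) = -7 - 7 = -14)
k(R) = -157 (k(R) = (2 - 6) - 1*153 = -4 - 153 = -157)
y(p) = -12 + 2*(1 + p)/(p + √2*√p) (y(p) = -12 + 2*((p + 1)/(p + √2*√p)) = -12 + 2*((1 + p)/(p + √2*√p)) = -12 + 2*(1 + p)/(p + √2*√p))
y(89) + k(-186) = 2*(1 - 5*89 - 6*√2*√89)/(89 + √2*√89) - 157 = 2*(1 - 445 - 6*√178)/(89 + √178) - 157 = 2*(-444 - 6*√178)/(89 + √178) - 157 = -157 + 2*(-444 - 6*√178)/(89 + √178)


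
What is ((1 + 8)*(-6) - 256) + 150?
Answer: -160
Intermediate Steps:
((1 + 8)*(-6) - 256) + 150 = (9*(-6) - 256) + 150 = (-54 - 256) + 150 = -310 + 150 = -160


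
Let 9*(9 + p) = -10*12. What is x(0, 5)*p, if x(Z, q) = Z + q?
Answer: -335/3 ≈ -111.67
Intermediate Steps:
p = -67/3 (p = -9 + (-10*12)/9 = -9 + (⅑)*(-120) = -9 - 40/3 = -67/3 ≈ -22.333)
x(0, 5)*p = (0 + 5)*(-67/3) = 5*(-67/3) = -335/3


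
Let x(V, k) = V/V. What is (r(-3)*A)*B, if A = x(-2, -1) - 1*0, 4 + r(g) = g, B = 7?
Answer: -49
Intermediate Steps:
x(V, k) = 1
r(g) = -4 + g
A = 1 (A = 1 - 1*0 = 1 + 0 = 1)
(r(-3)*A)*B = ((-4 - 3)*1)*7 = -7*1*7 = -7*7 = -49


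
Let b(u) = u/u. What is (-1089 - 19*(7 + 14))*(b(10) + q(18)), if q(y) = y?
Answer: -28272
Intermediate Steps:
b(u) = 1
(-1089 - 19*(7 + 14))*(b(10) + q(18)) = (-1089 - 19*(7 + 14))*(1 + 18) = (-1089 - 19*21)*19 = (-1089 - 399)*19 = -1488*19 = -28272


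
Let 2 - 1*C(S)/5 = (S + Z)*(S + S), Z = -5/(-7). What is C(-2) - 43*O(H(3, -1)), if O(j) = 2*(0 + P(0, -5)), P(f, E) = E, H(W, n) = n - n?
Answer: 2900/7 ≈ 414.29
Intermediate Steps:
H(W, n) = 0
Z = 5/7 (Z = -5*(-⅐) = 5/7 ≈ 0.71429)
C(S) = 10 - 10*S*(5/7 + S) (C(S) = 10 - 5*(S + 5/7)*(S + S) = 10 - 5*(5/7 + S)*2*S = 10 - 10*S*(5/7 + S))
O(j) = -10 (O(j) = 2*(0 - 5) = 2*(-5) = -10)
C(-2) - 43*O(H(3, -1)) = (10 - 10*(-2)² - 50/7*(-2)) - 43*(-10) = (10 - 10*4 + 100/7) + 430 = (10 - 40 + 100/7) + 430 = -110/7 + 430 = 2900/7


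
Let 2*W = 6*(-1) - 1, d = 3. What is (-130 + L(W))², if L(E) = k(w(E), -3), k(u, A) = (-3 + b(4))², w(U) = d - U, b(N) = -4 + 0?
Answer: 6561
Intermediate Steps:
b(N) = -4
w(U) = 3 - U
W = -7/2 (W = (6*(-1) - 1)/2 = (-6 - 1)/2 = (½)*(-7) = -7/2 ≈ -3.5000)
k(u, A) = 49 (k(u, A) = (-3 - 4)² = (-7)² = 49)
L(E) = 49
(-130 + L(W))² = (-130 + 49)² = (-81)² = 6561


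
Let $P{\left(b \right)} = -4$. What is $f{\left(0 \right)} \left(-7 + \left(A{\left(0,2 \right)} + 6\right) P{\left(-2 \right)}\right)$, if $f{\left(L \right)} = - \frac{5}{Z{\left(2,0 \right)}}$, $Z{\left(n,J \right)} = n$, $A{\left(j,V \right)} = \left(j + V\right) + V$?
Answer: $\frac{235}{2} \approx 117.5$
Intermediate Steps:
$A{\left(j,V \right)} = j + 2 V$ ($A{\left(j,V \right)} = \left(V + j\right) + V = j + 2 V$)
$f{\left(L \right)} = - \frac{5}{2}$
$f{\left(0 \right)} \left(-7 + \left(A{\left(0,2 \right)} + 6\right) P{\left(-2 \right)}\right) = - \frac{5 \left(-7 + \left(\left(0 + 2 \cdot 2\right) + 6\right) \left(-4\right)\right)}{2} = - \frac{5 \left(-7 + \left(\left(0 + 4\right) + 6\right) \left(-4\right)\right)}{2} = - \frac{5 \left(-7 + \left(4 + 6\right) \left(-4\right)\right)}{2} = - \frac{5 \left(-7 + 10 \left(-4\right)\right)}{2} = - \frac{5 \left(-7 - 40\right)}{2} = \left(- \frac{5}{2}\right) \left(-47\right) = \frac{235}{2}$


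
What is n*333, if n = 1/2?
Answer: 333/2 ≈ 166.50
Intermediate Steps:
n = ½ ≈ 0.50000
n*333 = (½)*333 = 333/2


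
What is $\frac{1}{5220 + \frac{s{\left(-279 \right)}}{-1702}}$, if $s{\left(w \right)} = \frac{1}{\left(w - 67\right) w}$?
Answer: $\frac{164300868}{857650530959} \approx 0.00019157$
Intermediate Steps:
$s{\left(w \right)} = \frac{1}{w \left(-67 + w\right)}$ ($s{\left(w \right)} = \frac{1}{\left(-67 + w\right) w} = \frac{1}{w \left(-67 + w\right)}$)
$\frac{1}{5220 + \frac{s{\left(-279 \right)}}{-1702}} = \frac{1}{5220 + \frac{\frac{1}{-279} \frac{1}{-67 - 279}}{-1702}} = \frac{1}{5220 + - \frac{1}{279 \left(-346\right)} \left(- \frac{1}{1702}\right)} = \frac{1}{5220 + \left(- \frac{1}{279}\right) \left(- \frac{1}{346}\right) \left(- \frac{1}{1702}\right)} = \frac{1}{5220 + \frac{1}{96534} \left(- \frac{1}{1702}\right)} = \frac{1}{5220 - \frac{1}{164300868}} = \frac{1}{\frac{857650530959}{164300868}} = \frac{164300868}{857650530959}$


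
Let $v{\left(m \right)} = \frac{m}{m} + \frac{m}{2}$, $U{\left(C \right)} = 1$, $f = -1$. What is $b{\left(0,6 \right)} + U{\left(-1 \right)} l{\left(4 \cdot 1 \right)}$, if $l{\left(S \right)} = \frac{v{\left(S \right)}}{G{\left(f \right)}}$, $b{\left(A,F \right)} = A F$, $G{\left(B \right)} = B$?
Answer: $-3$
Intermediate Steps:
$v{\left(m \right)} = 1 + \frac{m}{2}$ ($v{\left(m \right)} = 1 + m \frac{1}{2} = 1 + \frac{m}{2}$)
$l{\left(S \right)} = -1 - \frac{S}{2}$ ($l{\left(S \right)} = \frac{1 + \frac{S}{2}}{-1} = \left(1 + \frac{S}{2}\right) \left(-1\right) = -1 - \frac{S}{2}$)
$b{\left(0,6 \right)} + U{\left(-1 \right)} l{\left(4 \cdot 1 \right)} = 0 \cdot 6 + 1 \left(-1 - \frac{4 \cdot 1}{2}\right) = 0 + 1 \left(-1 - 2\right) = 0 + 1 \left(-3\right) = 0 - 3 = -3$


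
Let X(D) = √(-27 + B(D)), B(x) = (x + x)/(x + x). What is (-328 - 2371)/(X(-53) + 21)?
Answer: -56679/467 + 2699*I*√26/467 ≈ -121.37 + 29.469*I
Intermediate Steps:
B(x) = 1 (B(x) = (2*x)/((2*x)) = (2*x)*(1/(2*x)) = 1)
X(D) = I*√26 (X(D) = √(-27 + 1) = √(-26) = I*√26)
(-328 - 2371)/(X(-53) + 21) = (-328 - 2371)/(I*√26 + 21) = -2699/(21 + I*√26)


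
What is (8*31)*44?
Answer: 10912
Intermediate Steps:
(8*31)*44 = 248*44 = 10912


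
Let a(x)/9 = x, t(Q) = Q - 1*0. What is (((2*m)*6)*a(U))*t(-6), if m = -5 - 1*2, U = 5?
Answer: 22680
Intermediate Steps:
t(Q) = Q (t(Q) = Q + 0 = Q)
a(x) = 9*x
m = -7 (m = -5 - 2 = -7)
(((2*m)*6)*a(U))*t(-6) = (((2*(-7))*6)*(9*5))*(-6) = (-14*6*45)*(-6) = -84*45*(-6) = -3780*(-6) = 22680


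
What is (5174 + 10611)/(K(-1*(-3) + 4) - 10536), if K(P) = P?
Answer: -15785/10529 ≈ -1.4992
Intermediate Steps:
(5174 + 10611)/(K(-1*(-3) + 4) - 10536) = (5174 + 10611)/((-1*(-3) + 4) - 10536) = 15785/((3 + 4) - 10536) = 15785/(7 - 10536) = 15785/(-10529) = 15785*(-1/10529) = -15785/10529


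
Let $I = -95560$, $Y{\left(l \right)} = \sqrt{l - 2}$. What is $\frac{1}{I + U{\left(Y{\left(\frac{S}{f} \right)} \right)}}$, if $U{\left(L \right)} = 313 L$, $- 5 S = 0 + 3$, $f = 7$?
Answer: $- \frac{3344600}{319617127737} - \frac{313 i \sqrt{2555}}{319617127737} \approx -1.0464 \cdot 10^{-5} - 4.95 \cdot 10^{-8} i$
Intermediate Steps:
$S = - \frac{3}{5}$ ($S = - \frac{0 + 3}{5} = \left(- \frac{1}{5}\right) 3 = - \frac{3}{5} \approx -0.6$)
$Y{\left(l \right)} = \sqrt{-2 + l}$
$\frac{1}{I + U{\left(Y{\left(\frac{S}{f} \right)} \right)}} = \frac{1}{-95560 + 313 \sqrt{-2 - \frac{3}{5 \cdot 7}}} = \frac{1}{-95560 + 313 \sqrt{-2 - \frac{3}{35}}} = \frac{1}{-95560 + 313 \sqrt{- \frac{73}{35}}} = \frac{1}{-95560 + 313 \frac{i \sqrt{2555}}{35}} = \frac{1}{-95560 + \frac{313 i \sqrt{2555}}{35}}$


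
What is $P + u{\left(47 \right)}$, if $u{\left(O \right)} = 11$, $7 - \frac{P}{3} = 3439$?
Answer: $-10285$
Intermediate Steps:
$P = -10296$ ($P = 21 - 10317 = -10296$)
$P + u{\left(47 \right)} = -10296 + 11 = -10285$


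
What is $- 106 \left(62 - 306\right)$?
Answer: $25864$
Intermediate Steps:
$- 106 \left(62 - 306\right) = \left(-106\right) \left(-244\right) = 25864$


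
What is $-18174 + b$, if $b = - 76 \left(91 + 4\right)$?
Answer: $-25394$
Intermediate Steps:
$b = -7220$ ($b = \left(-76\right) 95 = -7220$)
$-18174 + b = -18174 - 7220 = -25394$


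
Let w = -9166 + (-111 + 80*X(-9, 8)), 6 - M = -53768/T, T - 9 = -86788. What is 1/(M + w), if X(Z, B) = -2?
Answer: -7889/74406047 ≈ -0.00010603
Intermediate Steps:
T = -86779 (T = 9 - 86788 = -86779)
M = 42446/7889 (M = 6 - (-53768)/(-86779) = 6 - (-53768)*(-1)/86779 = 6 - 1*4888/7889 = 6 - 4888/7889 = 42446/7889 ≈ 5.3804)
w = -9437 (w = -9166 + (-111 + 80*(-2)) = -9166 + (-111 - 160) = -9166 - 271 = -9437)
1/(M + w) = 1/(42446/7889 - 9437) = 1/(-74406047/7889) = -7889/74406047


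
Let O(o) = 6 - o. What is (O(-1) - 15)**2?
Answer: 64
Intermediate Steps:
(O(-1) - 15)**2 = ((6 - 1*(-1)) - 15)**2 = ((6 + 1) - 15)**2 = (7 - 15)**2 = (-8)**2 = 64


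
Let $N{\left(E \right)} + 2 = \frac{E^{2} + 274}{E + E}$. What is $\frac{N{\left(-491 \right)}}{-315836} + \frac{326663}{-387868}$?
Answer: $- \frac{25305116194821}{30074407362584} \approx -0.84142$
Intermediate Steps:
$N{\left(E \right)} = -2 + \frac{274 + E^{2}}{2 E}$ ($N{\left(E \right)} = -2 + \frac{E^{2} + 274}{E + E} = -2 + \frac{274 + E^{2}}{2 E}$)
$\frac{N{\left(-491 \right)}}{-315836} + \frac{326663}{-387868} = \frac{-2 + \frac{1}{2} \left(-491\right) + \frac{137}{-491}}{-315836} + \frac{326663}{-387868} = \left(-2 - \frac{491}{2} + 137 \left(- \frac{1}{491}\right)\right) \left(- \frac{1}{315836}\right) + 326663 \left(- \frac{1}{387868}\right) = \left(-2 - \frac{491}{2} - \frac{137}{491}\right) \left(- \frac{1}{315836}\right) - \frac{326663}{387868} = \left(- \frac{243319}{982}\right) \left(- \frac{1}{315836}\right) - \frac{326663}{387868} = \frac{243319}{310150952} - \frac{326663}{387868} = - \frac{25305116194821}{30074407362584}$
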